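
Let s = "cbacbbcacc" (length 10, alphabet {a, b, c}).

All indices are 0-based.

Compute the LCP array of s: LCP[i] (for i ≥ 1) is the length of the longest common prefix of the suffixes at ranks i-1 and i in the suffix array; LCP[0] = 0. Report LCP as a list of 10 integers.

[0, 2, 0, 1, 1, 0, 1, 1, 2, 1]

rank | idx | suffix
   0 |   2 | acbbcacc
   1 |   7 | acc
   2 |   1 | bacbbcacc
   3 |   4 | bbcacc
   4 |   5 | bcacc
   5 |   9 | c
   6 |   6 | cacc
   7 |   0 | cbacbbcacc
   8 |   3 | cbbcacc
   9 |   8 | cc

SA = [2, 7, 1, 4, 5, 9, 6, 0, 3, 8]
i: (SA[i-1],SA[i]) lcp shared
  1: (2,7) 2 'ac'
  2: (7,1) 0 ''
  3: (1,4) 1 'b'
  4: (4,5) 1 'b'
  5: (5,9) 0 ''
  6: (9,6) 1 'c'
  7: (6,0) 1 'c'
  8: (0,3) 2 'cb'
  9: (3,8) 1 'c'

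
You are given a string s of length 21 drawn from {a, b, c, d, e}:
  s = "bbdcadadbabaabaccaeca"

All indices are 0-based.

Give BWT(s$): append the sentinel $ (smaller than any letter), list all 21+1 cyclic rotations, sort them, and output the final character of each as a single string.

rank  rotation                last
    0  $bbdcadadbabaabaccaeca  a
    1  a$bbdcadadbabaabaccaec  c
    2  aabaccaeca$bbdcadadbab  b
    3  abaabaccaeca$bbdcadadb  b
    4  abaccaeca$bbdcadadbaba  a
    5  accaeca$bbdcadadbabaab  b
    6  adadbabaabaccaeca$bbdc  c
    7  adbabaabaccaeca$bbdcad  d
    8  aeca$bbdcadadbabaabacc  c
    9  baabaccaeca$bbdcadadba  a
   10  babaabaccaeca$bbdcadad  d
   11  baccaeca$bbdcadadbabaa  a
   12  bbdcadadbabaabaccaeca$  $
   13  bdcadadbabaabaccaeca$b  b
   14  ca$bbdcadadbabaabaccae  e
   15  cadadbabaabaccaeca$bbd  d
   16  caeca$bbdcadadbabaabac  c
   17  ccaeca$bbdcadadbabaaba  a
   18  dadbabaabaccaeca$bbdca  a
   19  dbabaabaccaeca$bbdcada  a
   20  dcadadbabaabaccaeca$bb  b
   21  eca$bbdcadadbabaabacca  a

acbbabcdcada$bedcaaaba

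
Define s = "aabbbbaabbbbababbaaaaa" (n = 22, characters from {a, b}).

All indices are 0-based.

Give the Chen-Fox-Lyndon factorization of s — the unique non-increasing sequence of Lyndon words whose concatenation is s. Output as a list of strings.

emit factor 1: 'aabbbbaabbbbababb' (i=0, period=17)
emit factor 2: 'a' (i=17, period=1)
emit factor 3: 'a' (i=18, period=1)
emit factor 4: 'a' (i=19, period=1)
emit factor 5: 'a' (i=20, period=1)
emit factor 6: 'a' (i=21, period=1)

["aabbbbaabbbbababb", "a", "a", "a", "a", "a"]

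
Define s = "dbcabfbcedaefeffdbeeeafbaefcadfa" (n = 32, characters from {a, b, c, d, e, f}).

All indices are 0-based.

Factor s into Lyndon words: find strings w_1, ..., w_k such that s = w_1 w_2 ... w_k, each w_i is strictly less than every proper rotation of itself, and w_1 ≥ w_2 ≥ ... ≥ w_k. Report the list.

emit factor 1: 'd' (i=0, period=1)
emit factor 2: 'bc' (i=1, period=2)
emit factor 3: 'abfbcedaefeffdbeeeafbaefcadf' (i=3, period=28)
emit factor 4: 'a' (i=31, period=1)

["d", "bc", "abfbcedaefeffdbeeeafbaefcadf", "a"]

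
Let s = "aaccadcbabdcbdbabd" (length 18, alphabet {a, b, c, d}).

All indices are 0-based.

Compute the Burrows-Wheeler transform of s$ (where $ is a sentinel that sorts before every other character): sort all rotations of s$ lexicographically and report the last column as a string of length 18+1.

rank  rotation             last
    0  $aaccadcbabdcbdbabd  d
    1  aaccadcbabdcbdbabd$  $
    2  abd$aaccadcbabdcbdb  b
    3  abdcbdbabd$aaccadcb  b
    4  accadcbabdcbdbabd$a  a
    5  adcbabdcbdbabd$aacc  c
    6  babd$aaccadcbabdcbd  d
    7  babdcbdbabd$aaccadc  c
    8  bd$aaccadcbabdcbdba  a
    9  bdbabd$aaccadcbabdc  c
   10  bdcbdbabd$aaccadcba  a
   11  cadcbabdcbdbabd$aac  c
   12  cbabdcbdbabd$aaccad  d
   13  cbdbabd$aaccadcbabd  d
   14  ccadcbabdcbdbabd$aa  a
   15  d$aaccadcbabdcbdbab  b
   16  dbabd$aaccadcbabdcb  b
   17  dcbabdcbdbabd$aacca  a
   18  dcbdbabd$aaccadcbab  b

d$bbacdcacacddabbab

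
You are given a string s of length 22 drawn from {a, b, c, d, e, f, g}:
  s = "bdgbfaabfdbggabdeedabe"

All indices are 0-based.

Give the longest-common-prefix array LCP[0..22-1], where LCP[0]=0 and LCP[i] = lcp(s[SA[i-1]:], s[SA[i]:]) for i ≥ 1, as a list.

[0, 1, 2, 2, 0, 2, 1, 1, 2, 1, 0, 1, 1, 1, 0, 1, 1, 0, 1, 0, 1, 1]

rank | idx | suffix
   0 |   5 | aabfdbggabdeedabe
   1 |  13 | abdeedabe
   2 |  19 | abe
   3 |   6 | abfdbggabdeedabe
   4 |  14 | bdeedabe
   5 |   0 | bdgbfaabfdbggabdeedabe
   6 |  20 | be
   7 |   3 | bfaabfdbggabdeedabe
   8 |   7 | bfdbggabdeedabe
   9 |  10 | bggabdeedabe
  10 |  18 | dabe
  11 |   9 | dbggabdeedabe
  12 |  15 | deedabe
  13 |   1 | dgbfaabfdbggabdeedabe
  14 |  21 | e
  15 |  17 | edabe
  16 |  16 | eedabe
  17 |   4 | faabfdbggabdeedabe
  18 |   8 | fdbggabdeedabe
  19 |  12 | gabdeedabe
  20 |   2 | gbfaabfdbggabdeedabe
  21 |  11 | ggabdeedabe

SA = [5, 13, 19, 6, 14, 0, 20, 3, 7, 10, 18, 9, 15, 1, 21, 17, 16, 4, 8, 12, 2, 11]
rank  pair      lcp
   1  s[5:],s[13:]  1  'a'
   2  s[13:],s[19:]  2  'ab'
   3  s[19:],s[6:]  2  'ab'
   4  s[6:],s[14:]  0  ''
   5  s[14:],s[0:]  2  'bd'
   6  s[0:],s[20:]  1  'b'
   7  s[20:],s[3:]  1  'b'
   8  s[3:],s[7:]  2  'bf'
   9  s[7:],s[10:]  1  'b'
  10  s[10:],s[18:]  0  ''
  11  s[18:],s[9:]  1  'd'
  12  s[9:],s[15:]  1  'd'
  13  s[15:],s[1:]  1  'd'
  14  s[1:],s[21:]  0  ''
  15  s[21:],s[17:]  1  'e'
  16  s[17:],s[16:]  1  'e'
  17  s[16:],s[4:]  0  ''
  18  s[4:],s[8:]  1  'f'
  19  s[8:],s[12:]  0  ''
  20  s[12:],s[2:]  1  'g'
  21  s[2:],s[11:]  1  'g'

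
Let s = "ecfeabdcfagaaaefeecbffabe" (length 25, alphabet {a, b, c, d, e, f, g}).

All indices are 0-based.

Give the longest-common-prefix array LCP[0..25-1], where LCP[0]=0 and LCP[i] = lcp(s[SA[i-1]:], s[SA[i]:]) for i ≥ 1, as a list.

[0, 2, 1, 2, 1, 1, 0, 1, 1, 0, 1, 2, 0, 0, 1, 1, 2, 1, 1, 0, 2, 1, 2, 1, 0]

sorted suffixes:
  #0 SA[0]=11  'aaaefeecbffabe'
  #1 SA[1]=12  'aaefeecbffabe'
  #2 SA[2]=4  'abdcfagaaaefeecbffabe'
  #3 SA[3]=22  'abe'
  #4 SA[4]=13  'aefeecbffabe'
  #5 SA[5]=9  'agaaaefeecbffabe'
  #6 SA[6]=5  'bdcfagaaaefeecbffabe'
  #7 SA[7]=23  'be'
  #8 SA[8]=19  'bffabe'
  #9 SA[9]=18  'cbffabe'
  #10 SA[10]=7  'cfagaaaefeecbffabe'
  #11 SA[11]=1  'cfeabdcfagaaaefeecbffabe'
  #12 SA[12]=6  'dcfagaaaefeecbffabe'
  #13 SA[13]=24  'e'
  #14 SA[14]=3  'eabdcfagaaaefeecbffabe'
  #15 SA[15]=17  'ecbffabe'
  #16 SA[16]=0  'ecfeabdcfagaaaefeecbffabe'
  #17 SA[17]=16  'eecbffabe'
  #18 SA[18]=14  'efeecbffabe'
  #19 SA[19]=21  'fabe'
  #20 SA[20]=8  'fagaaaefeecbffabe'
  #21 SA[21]=2  'feabdcfagaaaefeecbffabe'
  #22 SA[22]=15  'feecbffabe'
  #23 SA[23]=20  'ffabe'
  #24 SA[24]=10  'gaaaefeecbffabe'

SA = [11, 12, 4, 22, 13, 9, 5, 23, 19, 18, 7, 1, 6, 24, 3, 17, 0, 16, 14, 21, 8, 2, 15, 20, 10]
rank  pair      lcp
   1  s[11:],s[12:]  2  'aa'
   2  s[12:],s[4:]  1  'a'
   3  s[4:],s[22:]  2  'ab'
   4  s[22:],s[13:]  1  'a'
   5  s[13:],s[9:]  1  'a'
   6  s[9:],s[5:]  0  ''
   7  s[5:],s[23:]  1  'b'
   8  s[23:],s[19:]  1  'b'
   9  s[19:],s[18:]  0  ''
  10  s[18:],s[7:]  1  'c'
  11  s[7:],s[1:]  2  'cf'
  12  s[1:],s[6:]  0  ''
  13  s[6:],s[24:]  0  ''
  14  s[24:],s[3:]  1  'e'
  15  s[3:],s[17:]  1  'e'
  16  s[17:],s[0:]  2  'ec'
  17  s[0:],s[16:]  1  'e'
  18  s[16:],s[14:]  1  'e'
  19  s[14:],s[21:]  0  ''
  20  s[21:],s[8:]  2  'fa'
  21  s[8:],s[2:]  1  'f'
  22  s[2:],s[15:]  2  'fe'
  23  s[15:],s[20:]  1  'f'
  24  s[20:],s[10:]  0  ''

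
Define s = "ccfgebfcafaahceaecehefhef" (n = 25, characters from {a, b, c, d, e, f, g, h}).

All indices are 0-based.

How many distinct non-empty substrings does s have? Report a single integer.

sorted suffixes:
  #0 SA[0]=10  'aahceaecehefhef'
  #1 SA[1]=15  'aecehefhef'
  #2 SA[2]=8  'afaahceaecehefhef'
  #3 SA[3]=11  'ahceaecehefhef'
  #4 SA[4]=5  'bfcafaahceaecehefhef'
  #5 SA[5]=7  'cafaahceaecehefhef'
  #6 SA[6]=0  'ccfgebfcafaahceaecehefhef'
  #7 SA[7]=13  'ceaecehefhef'
  #8 SA[8]=17  'cehefhef'
  #9 SA[9]=1  'cfgebfcafaahceaecehefhef'
  #10 SA[10]=14  'eaecehefhef'
  #11 SA[11]=4  'ebfcafaahceaecehefhef'
  #12 SA[12]=16  'ecehefhef'
  #13 SA[13]=23  'ef'
  #14 SA[14]=20  'efhef'
  #15 SA[15]=18  'ehefhef'
  #16 SA[16]=24  'f'
  #17 SA[17]=9  'faahceaecehefhef'
  #18 SA[18]=6  'fcafaahceaecehefhef'
  #19 SA[19]=2  'fgebfcafaahceaecehefhef'
  #20 SA[20]=21  'fhef'
  #21 SA[21]=3  'gebfcafaahceaecehefhef'
  #22 SA[22]=12  'hceaecehefhef'
  #23 SA[23]=22  'hef'
  #24 SA[24]=19  'hefhef'

SA = [10, 15, 8, 11, 5, 7, 0, 13, 17, 1, 14, 4, 16, 23, 20, 18, 24, 9, 6, 2, 21, 3, 12, 22, 19]
[i] adj suffixes → lcp
  [1] 10/15 → 1 ('a')
  [2] 15/8 → 1 ('a')
  [3] 8/11 → 1 ('a')
  [4] 11/5 → 0 ('')
  [5] 5/7 → 0 ('')
  [6] 7/0 → 1 ('c')
  [7] 0/13 → 1 ('c')
  [8] 13/17 → 2 ('ce')
  [9] 17/1 → 1 ('c')
  [10] 1/14 → 0 ('')
  [11] 14/4 → 1 ('e')
  [12] 4/16 → 1 ('e')
  [13] 16/23 → 1 ('e')
  [14] 23/20 → 2 ('ef')
  [15] 20/18 → 1 ('e')
  [16] 18/24 → 0 ('')
  [17] 24/9 → 1 ('f')
  [18] 9/6 → 1 ('f')
  [19] 6/2 → 1 ('f')
  [20] 2/21 → 1 ('f')
  [21] 21/3 → 0 ('')
  [22] 3/12 → 0 ('')
  [23] 12/22 → 1 ('h')
  [24] 22/19 → 3 ('hef')

n(n+1)/2 = 25·26/2 = 325
Σ LCP = 0 + 1 + 1 + 1 + 0 + 0 + 1 + 1 + 2 + 1 + 0 + 1 + 1 + 1 + 2 + 1 + 0 + 1 + 1 + 1 + 1 + 0 + 0 + 1 + 3 = 22
distinct = 325 − 22 = 303

303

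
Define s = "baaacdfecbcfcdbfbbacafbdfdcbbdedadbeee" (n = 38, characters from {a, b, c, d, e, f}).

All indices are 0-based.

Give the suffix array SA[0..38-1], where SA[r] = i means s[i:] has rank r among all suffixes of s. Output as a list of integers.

[1, 2, 18, 3, 32, 20, 0, 17, 16, 27, 9, 28, 22, 34, 14, 19, 26, 8, 12, 4, 10, 31, 33, 13, 25, 29, 23, 5, 37, 7, 30, 36, 35, 15, 21, 11, 24, 6]

sorted suffixes:
  #0 SA[0]=1  'aaacdfecbcfcdbfbbacafbdfdcbbdedadbeee'
  #1 SA[1]=2  'aacdfecbcfcdbfbbacafbdfdcbbdedadbeee'
  #2 SA[2]=18  'acafbdfdcbbdedadbeee'
  #3 SA[3]=3  'acdfecbcfcdbfbbacafbdfdcbbdedadbeee'
  #4 SA[4]=32  'adbeee'
  #5 SA[5]=20  'afbdfdcbbdedadbeee'
  #6 SA[6]=0  'baaacdfecbcfcdbfbbacafbdfdcbbdedadbeee'
  #7 SA[7]=17  'bacafbdfdcbbdedadbeee'
  #8 SA[8]=16  'bbacafbdfdcbbdedadbeee'
  #9 SA[9]=27  'bbdedadbeee'
  #10 SA[10]=9  'bcfcdbfbbacafbdfdcbbdedadbeee'
  #11 SA[11]=28  'bdedadbeee'
  #12 SA[12]=22  'bdfdcbbdedadbeee'
  #13 SA[13]=34  'beee'
  #14 SA[14]=14  'bfbbacafbdfdcbbdedadbeee'
  #15 SA[15]=19  'cafbdfdcbbdedadbeee'
  #16 SA[16]=26  'cbbdedadbeee'
  #17 SA[17]=8  'cbcfcdbfbbacafbdfdcbbdedadbeee'
  #18 SA[18]=12  'cdbfbbacafbdfdcbbdedadbeee'
  #19 SA[19]=4  'cdfecbcfcdbfbbacafbdfdcbbdedadbeee'
  #20 SA[20]=10  'cfcdbfbbacafbdfdcbbdedadbeee'
  #21 SA[21]=31  'dadbeee'
  #22 SA[22]=33  'dbeee'
  #23 SA[23]=13  'dbfbbacafbdfdcbbdedadbeee'
  #24 SA[24]=25  'dcbbdedadbeee'
  #25 SA[25]=29  'dedadbeee'
  #26 SA[26]=23  'dfdcbbdedadbeee'
  #27 SA[27]=5  'dfecbcfcdbfbbacafbdfdcbbdedadbeee'
  #28 SA[28]=37  'e'
  #29 SA[29]=7  'ecbcfcdbfbbacafbdfdcbbdedadbeee'
  #30 SA[30]=30  'edadbeee'
  #31 SA[31]=36  'ee'
  #32 SA[32]=35  'eee'
  #33 SA[33]=15  'fbbacafbdfdcbbdedadbeee'
  #34 SA[34]=21  'fbdfdcbbdedadbeee'
  #35 SA[35]=11  'fcdbfbbacafbdfdcbbdedadbeee'
  #36 SA[36]=24  'fdcbbdedadbeee'
  #37 SA[37]=6  'fecbcfcdbfbbacafbdfdcbbdedadbeee'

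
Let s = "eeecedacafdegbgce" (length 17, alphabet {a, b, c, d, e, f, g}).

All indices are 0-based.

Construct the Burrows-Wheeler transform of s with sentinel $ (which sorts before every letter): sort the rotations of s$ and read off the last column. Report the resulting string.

edcgageefcece$daeb

rank  rotation            last
    0  $eeecedacafdegbgce  e
    1  acafdegbgce$eeeced  d
    2  afdegbgce$eeecedac  c
    3  bgce$eeecedacafdeg  g
    4  cafdegbgce$eeeceda  a
    5  ce$eeecedacafdegbg  g
    6  cedacafdegbgce$eee  e
    7  dacafdegbgce$eeece  e
    8  degbgce$eeecedacaf  f
    9  e$eeecedacafdegbgc  c
   10  ecedacafdegbgce$ee  e
   11  edacafdegbgce$eeec  c
   12  eecedacafdegbgce$e  e
   13  eeecedacafdegbgce$  $
   14  egbgce$eeecedacafd  d
   15  fdegbgce$eeecedaca  a
   16  gbgce$eeecedacafde  e
   17  gce$eeecedacafdegb  b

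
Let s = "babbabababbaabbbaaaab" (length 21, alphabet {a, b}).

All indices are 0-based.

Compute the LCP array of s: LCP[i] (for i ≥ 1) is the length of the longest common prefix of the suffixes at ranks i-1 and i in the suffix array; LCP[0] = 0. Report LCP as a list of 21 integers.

sorted suffixes:
  #0 SA[0]=16  'aaaab'
  #1 SA[1]=17  'aaab'
  #2 SA[2]=18  'aab'
  #3 SA[3]=11  'aabbbaaaab'
  #4 SA[4]=19  'ab'
  #5 SA[5]=4  'abababbaabbbaaaab'
  #6 SA[6]=6  'ababbaabbbaaaab'
  #7 SA[7]=8  'abbaabbbaaaab'
  #8 SA[8]=1  'abbabababbaabbbaaaab'
  #9 SA[9]=12  'abbbaaaab'
  #10 SA[10]=20  'b'
  #11 SA[11]=15  'baaaab'
  #12 SA[12]=10  'baabbbaaaab'
  #13 SA[13]=3  'babababbaabbbaaaab'
  #14 SA[14]=5  'bababbaabbbaaaab'
  #15 SA[15]=7  'babbaabbbaaaab'
  #16 SA[16]=0  'babbabababbaabbbaaaab'
  #17 SA[17]=14  'bbaaaab'
  #18 SA[18]=9  'bbaabbbaaaab'
  #19 SA[19]=2  'bbabababbaabbbaaaab'
  #20 SA[20]=13  'bbbaaaab'

SA = [16, 17, 18, 11, 19, 4, 6, 8, 1, 12, 20, 15, 10, 3, 5, 7, 0, 14, 9, 2, 13]
[i] adj suffixes → lcp
  [1] 16/17 → 3 ('aaa')
  [2] 17/18 → 2 ('aa')
  [3] 18/11 → 3 ('aab')
  [4] 11/19 → 1 ('a')
  [5] 19/4 → 2 ('ab')
  [6] 4/6 → 4 ('abab')
  [7] 6/8 → 2 ('ab')
  [8] 8/1 → 4 ('abba')
  [9] 1/12 → 3 ('abb')
  [10] 12/20 → 0 ('')
  [11] 20/15 → 1 ('b')
  [12] 15/10 → 3 ('baa')
  [13] 10/3 → 2 ('ba')
  [14] 3/5 → 5 ('babab')
  [15] 5/7 → 3 ('bab')
  [16] 7/0 → 5 ('babba')
  [17] 0/14 → 1 ('b')
  [18] 14/9 → 4 ('bbaa')
  [19] 9/2 → 3 ('bba')
  [20] 2/13 → 2 ('bb')

[0, 3, 2, 3, 1, 2, 4, 2, 4, 3, 0, 1, 3, 2, 5, 3, 5, 1, 4, 3, 2]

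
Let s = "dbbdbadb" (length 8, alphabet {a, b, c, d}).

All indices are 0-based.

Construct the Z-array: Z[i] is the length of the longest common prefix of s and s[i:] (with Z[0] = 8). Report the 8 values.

[8, 0, 0, 2, 0, 0, 2, 0]

Z[0]=8
i=1: i≥r, start 0; Z[1]=0
i=2: i≥r, start 0; Z[2]=0
i=3: i≥r, start 0; Z[3]=2 grow→box=[3,5)
i=4: min(r-i=1, Z[1]=0)=0; Z[4]=0
i=5: i≥r, start 0; Z[5]=0
i=6: i≥r, start 0; Z[6]=2 grow→box=[6,8)
i=7: min(r-i=1, Z[1]=0)=0; Z[7]=0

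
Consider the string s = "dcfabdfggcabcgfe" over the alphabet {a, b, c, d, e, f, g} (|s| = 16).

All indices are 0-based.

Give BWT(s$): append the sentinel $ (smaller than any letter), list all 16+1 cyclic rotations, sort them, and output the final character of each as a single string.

ecfaagdb$bfcgdgcf

rank  rotation           last
    0  $dcfabdfggcabcgfe  e
    1  abcgfe$dcfabdfggc  c
    2  abdfggcabcgfe$dcf  f
    3  bcgfe$dcfabdfggca  a
    4  bdfggcabcgfe$dcfa  a
    5  cabcgfe$dcfabdfgg  g
    6  cfabdfggcabcgfe$d  d
    7  cgfe$dcfabdfggcab  b
    8  dcfabdfggcabcgfe$  $
    9  dfggcabcgfe$dcfab  b
   10  e$dcfabdfggcabcgf  f
   11  fabdfggcabcgfe$dc  c
   12  fe$dcfabdfggcabcg  g
   13  fggcabcgfe$dcfabd  d
   14  gcabcgfe$dcfabdfg  g
   15  gfe$dcfabdfggcabc  c
   16  ggcabcgfe$dcfabdf  f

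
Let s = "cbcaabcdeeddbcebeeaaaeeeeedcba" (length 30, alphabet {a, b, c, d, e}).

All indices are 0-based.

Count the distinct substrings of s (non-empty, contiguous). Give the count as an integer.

rank | idx | suffix
   0 |  29 | a
   1 |  18 | aaaeeeeedcba
   2 |   3 | aabcdeeddbcebeeaaaeeeeedcba
   3 |  19 | aaeeeeedcba
   4 |   4 | abcdeeddbcebeeaaaeeeeedcba
   5 |  20 | aeeeeedcba
   6 |  28 | ba
   7 |   1 | bcaabcdeeddbcebeeaaaeeeeedcba
   8 |   5 | bcdeeddbcebeeaaaeeeeedcba
   9 |  12 | bcebeeaaaeeeeedcba
  10 |  15 | beeaaaeeeeedcba
  11 |   2 | caabcdeeddbcebeeaaaeeeeedcba
  12 |  27 | cba
  13 |   0 | cbcaabcdeeddbcebeeaaaeeeeedcba
  14 |   6 | cdeeddbcebeeaaaeeeeedcba
  15 |  13 | cebeeaaaeeeeedcba
  16 |  11 | dbcebeeaaaeeeeedcba
  17 |  26 | dcba
  18 |  10 | ddbcebeeaaaeeeeedcba
  19 |   7 | deeddbcebeeaaaeeeeedcba
  20 |  17 | eaaaeeeeedcba
  21 |  14 | ebeeaaaeeeeedcba
  22 |  25 | edcba
  23 |   9 | eddbcebeeaaaeeeeedcba
  24 |  16 | eeaaaeeeeedcba
  25 |  24 | eedcba
  26 |   8 | eeddbcebeeaaaeeeeedcba
  27 |  23 | eeedcba
  28 |  22 | eeeedcba
  29 |  21 | eeeeedcba

SA = [29, 18, 3, 19, 4, 20, 28, 1, 5, 12, 15, 2, 27, 0, 6, 13, 11, 26, 10, 7, 17, 14, 25, 9, 16, 24, 8, 23, 22, 21]
i: (SA[i-1],SA[i]) lcp shared
  1: (29,18) 1 'a'
  2: (18,3) 2 'aa'
  3: (3,19) 2 'aa'
  4: (19,4) 1 'a'
  5: (4,20) 1 'a'
  6: (20,28) 0 ''
  7: (28,1) 1 'b'
  8: (1,5) 2 'bc'
  9: (5,12) 2 'bc'
  10: (12,15) 1 'b'
  11: (15,2) 0 ''
  12: (2,27) 1 'c'
  13: (27,0) 2 'cb'
  14: (0,6) 1 'c'
  15: (6,13) 1 'c'
  16: (13,11) 0 ''
  17: (11,26) 1 'd'
  18: (26,10) 1 'd'
  19: (10,7) 1 'd'
  20: (7,17) 0 ''
  21: (17,14) 1 'e'
  22: (14,25) 1 'e'
  23: (25,9) 2 'ed'
  24: (9,16) 1 'e'
  25: (16,24) 2 'ee'
  26: (24,8) 3 'eed'
  27: (8,23) 2 'ee'
  28: (23,22) 3 'eee'
  29: (22,21) 4 'eeee'

n(n+1)/2 = 30·31/2 = 465
Σ LCP = 0 + 1 + 2 + 2 + 1 + 1 + 0 + 1 + 2 + 2 + 1 + 0 + 1 + 2 + 1 + 1 + 0 + 1 + 1 + 1 + 0 + 1 + 1 + 2 + 1 + 2 + 3 + 2 + 3 + 4 = 40
distinct = 465 − 40 = 425

425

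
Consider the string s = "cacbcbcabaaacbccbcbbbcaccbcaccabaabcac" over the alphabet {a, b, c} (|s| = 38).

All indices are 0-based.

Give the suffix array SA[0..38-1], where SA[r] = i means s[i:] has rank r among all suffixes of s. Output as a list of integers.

[9, 32, 10, 7, 30, 33, 36, 1, 11, 27, 22, 8, 31, 18, 19, 5, 34, 25, 20, 16, 3, 13, 37, 6, 29, 35, 0, 26, 21, 17, 4, 24, 15, 2, 12, 28, 23, 14]

rank | idx | suffix
   0 |   9 | aaacbccbcbbbcaccbcaccabaabcac
   1 |  32 | aabcac
   2 |  10 | aacbccbcbbbcaccbcaccabaabcac
   3 |   7 | abaaacbccbcbbbcaccbcaccabaabcac
   4 |  30 | abaabcac
   5 |  33 | abcac
   6 |  36 | ac
   7 |   1 | acbcbcabaaacbccbcbbbcaccbcaccabaabcac
   8 |  11 | acbccbcbbbcaccbcaccabaabcac
   9 |  27 | accabaabcac
  10 |  22 | accbcaccabaabcac
  11 |   8 | baaacbccbcbbbcaccbcaccabaabcac
  12 |  31 | baabcac
  13 |  18 | bbbcaccbcaccabaabcac
  14 |  19 | bbcaccbcaccabaabcac
  15 |   5 | bcabaaacbccbcbbbcaccbcaccabaabcac
  16 |  34 | bcac
  17 |  25 | bcaccabaabcac
  18 |  20 | bcaccbcaccabaabcac
  19 |  16 | bcbbbcaccbcaccabaabcac
  20 |   3 | bcbcabaaacbccbcbbbcaccbcaccabaabcac
  21 |  13 | bccbcbbbcaccbcaccabaabcac
  22 |  37 | c
  23 |   6 | cabaaacbccbcbbbcaccbcaccabaabcac
  24 |  29 | cabaabcac
  25 |  35 | cac
  26 |   0 | cacbcbcabaaacbccbcbbbcaccbcaccabaabcac
  27 |  26 | caccabaabcac
  28 |  21 | caccbcaccabaabcac
  29 |  17 | cbbbcaccbcaccabaabcac
  30 |   4 | cbcabaaacbccbcbbbcaccbcaccabaabcac
  31 |  24 | cbcaccabaabcac
  32 |  15 | cbcbbbcaccbcaccabaabcac
  33 |   2 | cbcbcabaaacbccbcbbbcaccbcaccabaabcac
  34 |  12 | cbccbcbbbcaccbcaccabaabcac
  35 |  28 | ccabaabcac
  36 |  23 | ccbcaccabaabcac
  37 |  14 | ccbcbbbcaccbcaccabaabcac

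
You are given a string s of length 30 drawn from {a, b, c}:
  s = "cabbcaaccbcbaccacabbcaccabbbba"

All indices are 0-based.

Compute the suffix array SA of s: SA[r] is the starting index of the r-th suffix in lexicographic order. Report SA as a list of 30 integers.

sorted suffixes:
  #0 SA[0]=29  'a'
  #1 SA[1]=5  'aaccbcbaccacabbcaccabbbba'
  #2 SA[2]=24  'abbbba'
  #3 SA[3]=1  'abbcaaccbcbaccacabbcaccabbbba'
  #4 SA[4]=17  'abbcaccabbbba'
  #5 SA[5]=15  'acabbcaccabbbba'
  #6 SA[6]=21  'accabbbba'
  #7 SA[7]=12  'accacabbcaccabbbba'
  #8 SA[8]=6  'accbcbaccacabbcaccabbbba'
  #9 SA[9]=28  'ba'
  #10 SA[10]=11  'baccacabbcaccabbbba'
  #11 SA[11]=27  'bba'
  #12 SA[12]=26  'bbba'
  #13 SA[13]=25  'bbbba'
  #14 SA[14]=2  'bbcaaccbcbaccacabbcaccabbbba'
  #15 SA[15]=18  'bbcaccabbbba'
  #16 SA[16]=3  'bcaaccbcbaccacabbcaccabbbba'
  #17 SA[17]=19  'bcaccabbbba'
  #18 SA[18]=9  'bcbaccacabbcaccabbbba'
  #19 SA[19]=4  'caaccbcbaccacabbcaccabbbba'
  #20 SA[20]=23  'cabbbba'
  #21 SA[21]=0  'cabbcaaccbcbaccacabbcaccabbbba'
  #22 SA[22]=16  'cabbcaccabbbba'
  #23 SA[23]=14  'cacabbcaccabbbba'
  #24 SA[24]=20  'caccabbbba'
  #25 SA[25]=10  'cbaccacabbcaccabbbba'
  #26 SA[26]=8  'cbcbaccacabbcaccabbbba'
  #27 SA[27]=22  'ccabbbba'
  #28 SA[28]=13  'ccacabbcaccabbbba'
  #29 SA[29]=7  'ccbcbaccacabbcaccabbbba'

[29, 5, 24, 1, 17, 15, 21, 12, 6, 28, 11, 27, 26, 25, 2, 18, 3, 19, 9, 4, 23, 0, 16, 14, 20, 10, 8, 22, 13, 7]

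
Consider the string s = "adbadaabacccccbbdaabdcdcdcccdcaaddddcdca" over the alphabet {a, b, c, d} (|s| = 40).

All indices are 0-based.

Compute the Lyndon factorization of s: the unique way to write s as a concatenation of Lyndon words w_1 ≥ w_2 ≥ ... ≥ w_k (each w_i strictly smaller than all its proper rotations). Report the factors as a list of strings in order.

emit factor 1: 'adb' (i=0, period=3)
emit factor 2: 'ad' (i=3, period=2)
emit factor 3: 'aabacccccbbdaabdcdcdcccdcaaddddcdc' (i=5, period=34)
emit factor 4: 'a' (i=39, period=1)

["adb", "ad", "aabacccccbbdaabdcdcdcccdcaaddddcdc", "a"]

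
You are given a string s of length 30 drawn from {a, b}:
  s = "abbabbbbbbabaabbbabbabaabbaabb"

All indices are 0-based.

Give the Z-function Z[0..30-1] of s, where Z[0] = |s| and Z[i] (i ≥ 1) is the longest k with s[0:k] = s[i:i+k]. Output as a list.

Z[0]=30
i=1: outside box; Z[1]=0
i=2: outside box; Z[2]=0
i=3: outside box; Z[3]=3 grow→box=[3,6)
i=4: min(r-i=2, Z[1]=0)=0; Z[4]=0
i=5: min(r-i=1, Z[2]=0)=0; Z[5]=0
i=6: outside box; Z[6]=0
i=7: outside box; Z[7]=0
i=8: outside box; Z[8]=0
i=9: outside box; Z[9]=0
i=10: outside box; Z[10]=2 grow→box=[10,12)
i=11: min(r-i=1, Z[1]=0)=0; Z[11]=0
i=12: outside box; Z[12]=1 grow→box=[12,13)
i=13: outside box; Z[13]=3 grow→box=[13,16)
i=14: min(r-i=2, Z[1]=0)=0; Z[14]=0
i=15: min(r-i=1, Z[2]=0)=0; Z[15]=0
i=16: outside box; Z[16]=0
i=17: outside box; Z[17]=5 grow→box=[17,22)
i=18: min(r-i=4, Z[1]=0)=0; Z[18]=0
i=19: min(r-i=3, Z[2]=0)=0; Z[19]=0
i=20: min(r-i=2, Z[3]=3)=2; Z[20]=2
i=21: min(r-i=1, Z[4]=0)=0; Z[21]=0
i=22: outside box; Z[22]=1 grow→box=[22,23)
i=23: outside box; Z[23]=4 grow→box=[23,27)
i=24: min(r-i=3, Z[1]=0)=0; Z[24]=0
i=25: min(r-i=2, Z[2]=0)=0; Z[25]=0
i=26: min(r-i=1, Z[3]=3)=1; Z[26]=1
i=27: outside box; Z[27]=3 grow→box=[27,30)
i=28: min(r-i=2, Z[1]=0)=0; Z[28]=0
i=29: min(r-i=1, Z[2]=0)=0; Z[29]=0

[30, 0, 0, 3, 0, 0, 0, 0, 0, 0, 2, 0, 1, 3, 0, 0, 0, 5, 0, 0, 2, 0, 1, 4, 0, 0, 1, 3, 0, 0]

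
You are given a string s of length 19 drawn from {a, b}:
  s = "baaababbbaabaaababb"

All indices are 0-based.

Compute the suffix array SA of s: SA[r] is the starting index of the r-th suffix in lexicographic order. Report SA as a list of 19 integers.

[12, 1, 9, 13, 2, 10, 14, 3, 16, 5, 18, 11, 0, 8, 15, 4, 17, 7, 6]

rank→(start, suffix):
  0 → (12, 'aaababb')
  1 → (1, 'aaababbbaabaaababb')
  2 → (9, 'aabaaababb')
  3 → (13, 'aababb')
  4 → (2, 'aababbbaabaaababb')
  5 → (10, 'abaaababb')
  6 → (14, 'ababb')
  7 → (3, 'ababbbaabaaababb')
  8 → (16, 'abb')
  9 → (5, 'abbbaabaaababb')
  10 → (18, 'b')
  11 → (11, 'baaababb')
  12 → (0, 'baaababbbaabaaababb')
  13 → (8, 'baabaaababb')
  14 → (15, 'babb')
  15 → (4, 'babbbaabaaababb')
  16 → (17, 'bb')
  17 → (7, 'bbaabaaababb')
  18 → (6, 'bbbaabaaababb')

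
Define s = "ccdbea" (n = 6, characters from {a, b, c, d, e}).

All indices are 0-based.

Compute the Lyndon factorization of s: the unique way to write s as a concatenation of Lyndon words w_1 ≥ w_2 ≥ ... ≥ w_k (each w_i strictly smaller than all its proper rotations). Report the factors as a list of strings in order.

emit factor 1: 'ccd' (i=0, period=3)
emit factor 2: 'be' (i=3, period=2)
emit factor 3: 'a' (i=5, period=1)

["ccd", "be", "a"]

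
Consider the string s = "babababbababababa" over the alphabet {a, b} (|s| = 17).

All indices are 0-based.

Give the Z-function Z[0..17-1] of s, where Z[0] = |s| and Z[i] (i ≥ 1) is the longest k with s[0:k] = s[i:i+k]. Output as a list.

Z[0]=17
i=1: i≥r, start 0; Z[1]=0
i=2: i≥r, start 0; Z[2]=5 grow→box=[2,7)
i=3: min(r-i=4, Z[1]=0)=0; Z[3]=0
i=4: min(r-i=3, Z[2]=5)=3; Z[4]=3
i=5: min(r-i=2, Z[3]=0)=0; Z[5]=0
i=6: min(r-i=1, Z[4]=3)=1; Z[6]=1
i=7: i≥r, start 0; Z[7]=7 grow→box=[7,14)
i=8: min(r-i=6, Z[1]=0)=0; Z[8]=0
i=9: min(r-i=5, Z[2]=5)=5; Z[9]=7 grow→box=[9,16)
i=10: min(r-i=6, Z[1]=0)=0; Z[10]=0
i=11: min(r-i=5, Z[2]=5)=5; Z[11]=6 grow→box=[11,17)
i=12: min(r-i=5, Z[1]=0)=0; Z[12]=0
i=13: min(r-i=4, Z[2]=5)=4; Z[13]=4
i=14: min(r-i=3, Z[3]=0)=0; Z[14]=0
i=15: min(r-i=2, Z[4]=3)=2; Z[15]=2
i=16: min(r-i=1, Z[5]=0)=0; Z[16]=0

[17, 0, 5, 0, 3, 0, 1, 7, 0, 7, 0, 6, 0, 4, 0, 2, 0]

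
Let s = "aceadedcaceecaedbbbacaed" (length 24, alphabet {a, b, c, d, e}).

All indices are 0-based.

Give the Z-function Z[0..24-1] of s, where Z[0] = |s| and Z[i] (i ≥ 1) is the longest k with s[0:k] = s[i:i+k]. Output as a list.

Z[0]=24
i=1: outside box; Z[1]=0
i=2: outside box; Z[2]=0
i=3: outside box; Z[3]=1 grow→box=[3,4)
i=4: outside box; Z[4]=0
i=5: outside box; Z[5]=0
i=6: outside box; Z[6]=0
i=7: outside box; Z[7]=0
i=8: outside box; Z[8]=3 grow→box=[8,11)
i=9: min(r-i=2, Z[1]=0)=0; Z[9]=0
i=10: min(r-i=1, Z[2]=0)=0; Z[10]=0
i=11: outside box; Z[11]=0
i=12: outside box; Z[12]=0
i=13: outside box; Z[13]=1 grow→box=[13,14)
i=14: outside box; Z[14]=0
i=15: outside box; Z[15]=0
i=16: outside box; Z[16]=0
i=17: outside box; Z[17]=0
i=18: outside box; Z[18]=0
i=19: outside box; Z[19]=2 grow→box=[19,21)
i=20: min(r-i=1, Z[1]=0)=0; Z[20]=0
i=21: outside box; Z[21]=1 grow→box=[21,22)
i=22: outside box; Z[22]=0
i=23: outside box; Z[23]=0

[24, 0, 0, 1, 0, 0, 0, 0, 3, 0, 0, 0, 0, 1, 0, 0, 0, 0, 0, 2, 0, 1, 0, 0]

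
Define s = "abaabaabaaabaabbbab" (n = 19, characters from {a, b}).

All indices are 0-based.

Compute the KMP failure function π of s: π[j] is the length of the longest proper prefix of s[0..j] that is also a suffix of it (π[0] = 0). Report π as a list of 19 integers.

π[0] = 0
j=1 s[j]='b': π[1]=0 (border '')
j=2 s[j]='a': π[2]=1 (border 'a')
j=3 s[j]='a': k: 1→0; π[3]=1 (border 'a')
j=4 s[j]='b': π[4]=2 (border 'ab')
j=5 s[j]='a': π[5]=3 (border 'aba')
j=6 s[j]='a': π[6]=4 (border 'abaa')
j=7 s[j]='b': π[7]=5 (border 'abaab')
j=8 s[j]='a': π[8]=6 (border 'abaaba')
j=9 s[j]='a': π[9]=7 (border 'abaabaa')
j=10 s[j]='a': k: 7→4→1→0; π[10]=1 (border 'a')
j=11 s[j]='b': π[11]=2 (border 'ab')
j=12 s[j]='a': π[12]=3 (border 'aba')
j=13 s[j]='a': π[13]=4 (border 'abaa')
j=14 s[j]='b': π[14]=5 (border 'abaab')
j=15 s[j]='b': k: 5→2→0; π[15]=0 (border '')
j=16 s[j]='b': π[16]=0 (border '')
j=17 s[j]='a': π[17]=1 (border 'a')
j=18 s[j]='b': π[18]=2 (border 'ab')

[0, 0, 1, 1, 2, 3, 4, 5, 6, 7, 1, 2, 3, 4, 5, 0, 0, 1, 2]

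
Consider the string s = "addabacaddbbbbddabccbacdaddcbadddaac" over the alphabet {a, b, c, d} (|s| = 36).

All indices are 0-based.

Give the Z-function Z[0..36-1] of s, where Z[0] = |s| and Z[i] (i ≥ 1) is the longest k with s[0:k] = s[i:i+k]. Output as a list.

Z[0]=36
i=1: outside box; Z[1]=0
i=2: outside box; Z[2]=0
i=3: outside box; Z[3]=1 extend→box=[3,4)
i=4: outside box; Z[4]=0
i=5: outside box; Z[5]=1 extend→box=[5,6)
i=6: outside box; Z[6]=0
i=7: outside box; Z[7]=3 extend→box=[7,10)
i=8: min(r-i=2, Z[1]=0)=0; Z[8]=0
i=9: min(r-i=1, Z[2]=0)=0; Z[9]=0
i=10: outside box; Z[10]=0
i=11: outside box; Z[11]=0
i=12: outside box; Z[12]=0
i=13: outside box; Z[13]=0
i=14: outside box; Z[14]=0
i=15: outside box; Z[15]=0
i=16: outside box; Z[16]=1 extend→box=[16,17)
i=17: outside box; Z[17]=0
i=18: outside box; Z[18]=0
i=19: outside box; Z[19]=0
i=20: outside box; Z[20]=0
i=21: outside box; Z[21]=1 extend→box=[21,22)
i=22: outside box; Z[22]=0
i=23: outside box; Z[23]=0
i=24: outside box; Z[24]=3 extend→box=[24,27)
i=25: min(r-i=2, Z[1]=0)=0; Z[25]=0
i=26: min(r-i=1, Z[2]=0)=0; Z[26]=0
i=27: outside box; Z[27]=0
i=28: outside box; Z[28]=0
i=29: outside box; Z[29]=3 extend→box=[29,32)
i=30: min(r-i=2, Z[1]=0)=0; Z[30]=0
i=31: min(r-i=1, Z[2]=0)=0; Z[31]=0
i=32: outside box; Z[32]=0
i=33: outside box; Z[33]=1 extend→box=[33,34)
i=34: outside box; Z[34]=1 extend→box=[34,35)
i=35: outside box; Z[35]=0

[36, 0, 0, 1, 0, 1, 0, 3, 0, 0, 0, 0, 0, 0, 0, 0, 1, 0, 0, 0, 0, 1, 0, 0, 3, 0, 0, 0, 0, 3, 0, 0, 0, 1, 1, 0]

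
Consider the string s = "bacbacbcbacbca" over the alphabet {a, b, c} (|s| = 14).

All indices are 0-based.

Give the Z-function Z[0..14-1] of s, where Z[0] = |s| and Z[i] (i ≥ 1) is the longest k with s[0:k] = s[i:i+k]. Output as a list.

[14, 0, 0, 4, 0, 0, 1, 0, 4, 0, 0, 1, 0, 0]

Z[0]=14
i=1: i≥r, start 0; Z[1]=0
i=2: i≥r, start 0; Z[2]=0
i=3: i≥r, start 0; Z[3]=4 extend→box=[3,7)
i=4: min(r-i=3, Z[1]=0)=0; Z[4]=0
i=5: min(r-i=2, Z[2]=0)=0; Z[5]=0
i=6: min(r-i=1, Z[3]=4)=1; Z[6]=1
i=7: i≥r, start 0; Z[7]=0
i=8: i≥r, start 0; Z[8]=4 extend→box=[8,12)
i=9: min(r-i=3, Z[1]=0)=0; Z[9]=0
i=10: min(r-i=2, Z[2]=0)=0; Z[10]=0
i=11: min(r-i=1, Z[3]=4)=1; Z[11]=1
i=12: i≥r, start 0; Z[12]=0
i=13: i≥r, start 0; Z[13]=0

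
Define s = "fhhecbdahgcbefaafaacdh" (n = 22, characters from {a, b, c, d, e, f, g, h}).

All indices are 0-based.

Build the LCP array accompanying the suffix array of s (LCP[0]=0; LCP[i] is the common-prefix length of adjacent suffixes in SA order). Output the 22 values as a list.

rank | idx | suffix
   0 |  17 | aacdh
   1 |  14 | aafaacdh
   2 |  18 | acdh
   3 |  15 | afaacdh
   4 |   7 | ahgcbefaafaacdh
   5 |   5 | bdahgcbefaafaacdh
   6 |  11 | befaafaacdh
   7 |   4 | cbdahgcbefaafaacdh
   8 |  10 | cbefaafaacdh
   9 |  19 | cdh
  10 |   6 | dahgcbefaafaacdh
  11 |  20 | dh
  12 |   3 | ecbdahgcbefaafaacdh
  13 |  12 | efaafaacdh
  14 |  16 | faacdh
  15 |  13 | faafaacdh
  16 |   0 | fhhecbdahgcbefaafaacdh
  17 |   9 | gcbefaafaacdh
  18 |  21 | h
  19 |   2 | hecbdahgcbefaafaacdh
  20 |   8 | hgcbefaafaacdh
  21 |   1 | hhecbdahgcbefaafaacdh

SA = [17, 14, 18, 15, 7, 5, 11, 4, 10, 19, 6, 20, 3, 12, 16, 13, 0, 9, 21, 2, 8, 1]
[i] adj suffixes → lcp
  [1] 17/14 → 2 ('aa')
  [2] 14/18 → 1 ('a')
  [3] 18/15 → 1 ('a')
  [4] 15/7 → 1 ('a')
  [5] 7/5 → 0 ('')
  [6] 5/11 → 1 ('b')
  [7] 11/4 → 0 ('')
  [8] 4/10 → 2 ('cb')
  [9] 10/19 → 1 ('c')
  [10] 19/6 → 0 ('')
  [11] 6/20 → 1 ('d')
  [12] 20/3 → 0 ('')
  [13] 3/12 → 1 ('e')
  [14] 12/16 → 0 ('')
  [15] 16/13 → 3 ('faa')
  [16] 13/0 → 1 ('f')
  [17] 0/9 → 0 ('')
  [18] 9/21 → 0 ('')
  [19] 21/2 → 1 ('h')
  [20] 2/8 → 1 ('h')
  [21] 8/1 → 1 ('h')

[0, 2, 1, 1, 1, 0, 1, 0, 2, 1, 0, 1, 0, 1, 0, 3, 1, 0, 0, 1, 1, 1]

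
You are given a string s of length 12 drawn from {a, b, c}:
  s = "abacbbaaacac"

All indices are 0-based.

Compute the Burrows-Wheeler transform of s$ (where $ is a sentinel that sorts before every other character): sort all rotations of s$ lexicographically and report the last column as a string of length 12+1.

cba$cabbacaaa

rank  rotation       last
    0  $abacbbaaacac  c
    1  aaacac$abacbb  b
    2  aacac$abacbba  a
    3  abacbbaaacac$  $
    4  ac$abacbbaaac  c
    5  acac$abacbbaa  a
    6  acbbaaacac$ab  b
    7  baaacac$abacb  b
    8  bacbbaaacac$a  a
    9  bbaaacac$abac  c
   10  c$abacbbaaaca  a
   11  cac$abacbbaaa  a
   12  cbbaaacac$aba  a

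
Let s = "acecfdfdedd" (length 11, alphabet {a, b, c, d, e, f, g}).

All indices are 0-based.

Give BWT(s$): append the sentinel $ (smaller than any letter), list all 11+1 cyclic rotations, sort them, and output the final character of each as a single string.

rank  rotation      last
    0  $acecfdfdedd  d
    1  acecfdfdedd$  $
    2  cecfdfdedd$a  a
    3  cfdfdedd$ace  e
    4  d$acecfdfded  d
    5  dd$acecfdfde  e
    6  dedd$acecfdf  f
    7  dfdedd$acecf  f
    8  ecfdfdedd$ac  c
    9  edd$acecfdfd  d
   10  fdedd$acecfd  d
   11  fdfdedd$acec  c

d$aedeffcddc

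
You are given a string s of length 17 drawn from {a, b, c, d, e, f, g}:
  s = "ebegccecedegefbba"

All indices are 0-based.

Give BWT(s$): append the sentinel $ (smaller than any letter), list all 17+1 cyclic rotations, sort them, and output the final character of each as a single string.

abbfegcee$ccgbdeee

rank  rotation            last
    0  $ebegccecedegefbba  a
    1  a$ebegccecedegefbb  b
    2  ba$ebegccecedegefb  b
    3  bba$ebegccecedegef  f
    4  begccecedegefbba$e  e
    5  ccecedegefbba$ebeg  g
    6  cecedegefbba$ebegc  c
    7  cedegefbba$ebegcce  e
    8  degefbba$ebegccece  e
    9  ebegccecedegefbba$  $
   10  ecedegefbba$ebegcc  c
   11  edegefbba$ebegccec  c
   12  efbba$ebegccecedeg  g
   13  egccecedegefbba$eb  b
   14  egefbba$ebegcceced  d
   15  fbba$ebegccecedege  e
   16  gccecedegefbba$ebe  e
   17  gefbba$ebegccecede  e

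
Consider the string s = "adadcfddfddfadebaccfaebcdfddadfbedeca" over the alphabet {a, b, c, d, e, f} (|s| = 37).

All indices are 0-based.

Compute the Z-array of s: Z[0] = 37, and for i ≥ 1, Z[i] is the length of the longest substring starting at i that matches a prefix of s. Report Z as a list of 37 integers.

[37, 0, 2, 0, 0, 0, 0, 0, 0, 0, 0, 0, 2, 0, 0, 0, 1, 0, 0, 0, 1, 0, 0, 0, 0, 0, 0, 0, 2, 0, 0, 0, 0, 0, 0, 0, 1]

Z[0]=37
i=1: outside box; Z[1]=0
i=2: outside box; Z[2]=2 extend→box=[2,4)
i=3: min(r-i=1, Z[1]=0)=0; Z[3]=0
i=4: outside box; Z[4]=0
i=5: outside box; Z[5]=0
i=6: outside box; Z[6]=0
i=7: outside box; Z[7]=0
i=8: outside box; Z[8]=0
i=9: outside box; Z[9]=0
i=10: outside box; Z[10]=0
i=11: outside box; Z[11]=0
i=12: outside box; Z[12]=2 extend→box=[12,14)
i=13: min(r-i=1, Z[1]=0)=0; Z[13]=0
i=14: outside box; Z[14]=0
i=15: outside box; Z[15]=0
i=16: outside box; Z[16]=1 extend→box=[16,17)
i=17: outside box; Z[17]=0
i=18: outside box; Z[18]=0
i=19: outside box; Z[19]=0
i=20: outside box; Z[20]=1 extend→box=[20,21)
i=21: outside box; Z[21]=0
i=22: outside box; Z[22]=0
i=23: outside box; Z[23]=0
i=24: outside box; Z[24]=0
i=25: outside box; Z[25]=0
i=26: outside box; Z[26]=0
i=27: outside box; Z[27]=0
i=28: outside box; Z[28]=2 extend→box=[28,30)
i=29: min(r-i=1, Z[1]=0)=0; Z[29]=0
i=30: outside box; Z[30]=0
i=31: outside box; Z[31]=0
i=32: outside box; Z[32]=0
i=33: outside box; Z[33]=0
i=34: outside box; Z[34]=0
i=35: outside box; Z[35]=0
i=36: outside box; Z[36]=1 extend→box=[36,37)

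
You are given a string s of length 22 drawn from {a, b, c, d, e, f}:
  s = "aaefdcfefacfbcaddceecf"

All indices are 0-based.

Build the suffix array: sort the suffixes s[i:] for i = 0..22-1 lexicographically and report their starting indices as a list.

rank | idx | suffix
   0 |   0 | aaefdcfefacfbcaddceecf
   1 |   9 | acfbcaddceecf
   2 |  14 | addceecf
   3 |   1 | aefdcfefacfbcaddceecf
   4 |  12 | bcaddceecf
   5 |  13 | caddceecf
   6 |  17 | ceecf
   7 |  20 | cf
   8 |  10 | cfbcaddceecf
   9 |   5 | cfefacfbcaddceecf
  10 |  16 | dceecf
  11 |   4 | dcfefacfbcaddceecf
  12 |  15 | ddceecf
  13 |  19 | ecf
  14 |  18 | eecf
  15 |   7 | efacfbcaddceecf
  16 |   2 | efdcfefacfbcaddceecf
  17 |  21 | f
  18 |   8 | facfbcaddceecf
  19 |  11 | fbcaddceecf
  20 |   3 | fdcfefacfbcaddceecf
  21 |   6 | fefacfbcaddceecf

[0, 9, 14, 1, 12, 13, 17, 20, 10, 5, 16, 4, 15, 19, 18, 7, 2, 21, 8, 11, 3, 6]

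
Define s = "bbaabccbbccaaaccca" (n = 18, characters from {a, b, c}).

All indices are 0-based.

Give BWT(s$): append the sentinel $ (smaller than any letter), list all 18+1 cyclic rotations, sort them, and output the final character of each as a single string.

accbaaab$cbaccccbba

rank  rotation             last
    0  $bbaabccbbccaaaccca  a
    1  a$bbaabccbbccaaaccc  c
    2  aaaccca$bbaabccbbcc  c
    3  aabccbbccaaaccca$bb  b
    4  aaccca$bbaabccbbcca  a
    5  abccbbccaaaccca$bba  a
    6  accca$bbaabccbbccaa  a
    7  baabccbbccaaaccca$b  b
    8  bbaabccbbccaaaccca$  $
    9  bbccaaaccca$bbaabcc  c
   10  bccaaaccca$bbaabccb  b
   11  bccbbccaaaccca$bbaa  a
   12  ca$bbaabccbbccaaacc  c
   13  caaaccca$bbaabccbbc  c
   14  cbbccaaaccca$bbaabc  c
   15  cca$bbaabccbbccaaac  c
   16  ccaaaccca$bbaabccbb  b
   17  ccbbccaaaccca$bbaab  b
   18  ccca$bbaabccbbccaaa  a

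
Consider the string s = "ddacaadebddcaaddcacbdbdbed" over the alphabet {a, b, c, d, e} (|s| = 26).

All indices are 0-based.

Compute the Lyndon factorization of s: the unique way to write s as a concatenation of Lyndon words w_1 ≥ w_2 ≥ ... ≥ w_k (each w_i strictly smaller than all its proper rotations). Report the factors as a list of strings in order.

["d", "d", "ac", "aadebddc", "aaddcacbdbdbed"]

emit factor 1: 'd' (i=0, period=1)
emit factor 2: 'd' (i=1, period=1)
emit factor 3: 'ac' (i=2, period=2)
emit factor 4: 'aadebddc' (i=4, period=8)
emit factor 5: 'aaddcacbdbdbed' (i=12, period=14)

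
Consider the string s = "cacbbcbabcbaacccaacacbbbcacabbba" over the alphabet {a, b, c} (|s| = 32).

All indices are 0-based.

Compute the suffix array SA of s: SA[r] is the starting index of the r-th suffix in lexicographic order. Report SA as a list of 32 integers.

[31, 16, 11, 27, 7, 25, 17, 19, 1, 12, 30, 10, 6, 29, 28, 21, 22, 3, 23, 8, 4, 15, 26, 24, 18, 0, 9, 5, 20, 2, 14, 13]

rank | idx | suffix
   0 |  31 | a
   1 |  16 | aacacbbbcacabbba
   2 |  11 | aacccaacacbbbcacabbba
   3 |  27 | abbba
   4 |   7 | abcbaacccaacacbbbcacabbba
   5 |  25 | acabbba
   6 |  17 | acacbbbcacabbba
   7 |  19 | acbbbcacabbba
   8 |   1 | acbbcbabcbaacccaacacbbbcacabbba
   9 |  12 | acccaacacbbbcacabbba
  10 |  30 | ba
  11 |  10 | baacccaacacbbbcacabbba
  12 |   6 | babcbaacccaacacbbbcacabbba
  13 |  29 | bba
  14 |  28 | bbba
  15 |  21 | bbbcacabbba
  16 |  22 | bbcacabbba
  17 |   3 | bbcbabcbaacccaacacbbbcacabbba
  18 |  23 | bcacabbba
  19 |   8 | bcbaacccaacacbbbcacabbba
  20 |   4 | bcbabcbaacccaacacbbbcacabbba
  21 |  15 | caacacbbbcacabbba
  22 |  26 | cabbba
  23 |  24 | cacabbba
  24 |  18 | cacbbbcacabbba
  25 |   0 | cacbbcbabcbaacccaacacbbbcacabbba
  26 |   9 | cbaacccaacacbbbcacabbba
  27 |   5 | cbabcbaacccaacacbbbcacabbba
  28 |  20 | cbbbcacabbba
  29 |   2 | cbbcbabcbaacccaacacbbbcacabbba
  30 |  14 | ccaacacbbbcacabbba
  31 |  13 | cccaacacbbbcacabbba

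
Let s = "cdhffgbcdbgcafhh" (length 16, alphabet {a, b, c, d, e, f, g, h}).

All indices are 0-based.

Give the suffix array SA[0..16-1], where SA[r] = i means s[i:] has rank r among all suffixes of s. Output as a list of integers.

[12, 6, 9, 11, 7, 0, 8, 1, 3, 4, 13, 5, 10, 15, 2, 14]

sorted suffixes:
  #0 SA[0]=12  'afhh'
  #1 SA[1]=6  'bcdbgcafhh'
  #2 SA[2]=9  'bgcafhh'
  #3 SA[3]=11  'cafhh'
  #4 SA[4]=7  'cdbgcafhh'
  #5 SA[5]=0  'cdhffgbcdbgcafhh'
  #6 SA[6]=8  'dbgcafhh'
  #7 SA[7]=1  'dhffgbcdbgcafhh'
  #8 SA[8]=3  'ffgbcdbgcafhh'
  #9 SA[9]=4  'fgbcdbgcafhh'
  #10 SA[10]=13  'fhh'
  #11 SA[11]=5  'gbcdbgcafhh'
  #12 SA[12]=10  'gcafhh'
  #13 SA[13]=15  'h'
  #14 SA[14]=2  'hffgbcdbgcafhh'
  #15 SA[15]=14  'hh'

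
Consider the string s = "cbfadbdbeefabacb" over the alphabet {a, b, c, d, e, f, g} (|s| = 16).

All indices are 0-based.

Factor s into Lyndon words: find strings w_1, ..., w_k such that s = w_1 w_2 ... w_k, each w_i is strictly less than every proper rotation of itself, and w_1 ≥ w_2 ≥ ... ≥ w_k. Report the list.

["c", "bf", "adbdbeef", "abacb"]

emit factor 1: 'c' (i=0, period=1)
emit factor 2: 'bf' (i=1, period=2)
emit factor 3: 'adbdbeef' (i=3, period=8)
emit factor 4: 'abacb' (i=11, period=5)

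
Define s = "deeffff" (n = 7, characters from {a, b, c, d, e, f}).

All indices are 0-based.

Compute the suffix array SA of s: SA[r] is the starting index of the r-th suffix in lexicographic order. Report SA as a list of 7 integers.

[0, 1, 2, 6, 5, 4, 3]

rank | idx | suffix
   0 |   0 | deeffff
   1 |   1 | eeffff
   2 |   2 | effff
   3 |   6 | f
   4 |   5 | ff
   5 |   4 | fff
   6 |   3 | ffff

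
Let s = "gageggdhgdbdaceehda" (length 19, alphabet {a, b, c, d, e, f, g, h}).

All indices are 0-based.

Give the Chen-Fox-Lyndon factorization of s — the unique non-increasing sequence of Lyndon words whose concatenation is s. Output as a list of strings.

emit factor 1: 'g' (i=0, period=1)
emit factor 2: 'ageggdhgdbd' (i=1, period=11)
emit factor 3: 'aceehd' (i=12, period=6)
emit factor 4: 'a' (i=18, period=1)

["g", "ageggdhgdbd", "aceehd", "a"]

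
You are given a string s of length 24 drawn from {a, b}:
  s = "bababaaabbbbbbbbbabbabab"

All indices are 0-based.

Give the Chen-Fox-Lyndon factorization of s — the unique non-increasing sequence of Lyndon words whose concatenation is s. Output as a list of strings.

emit factor 1: 'b' (i=0, period=1)
emit factor 2: 'ab' (i=1, period=2)
emit factor 3: 'ab' (i=3, period=2)
emit factor 4: 'aaabbbbbbbbbabbabab' (i=5, period=19)

["b", "ab", "ab", "aaabbbbbbbbbabbabab"]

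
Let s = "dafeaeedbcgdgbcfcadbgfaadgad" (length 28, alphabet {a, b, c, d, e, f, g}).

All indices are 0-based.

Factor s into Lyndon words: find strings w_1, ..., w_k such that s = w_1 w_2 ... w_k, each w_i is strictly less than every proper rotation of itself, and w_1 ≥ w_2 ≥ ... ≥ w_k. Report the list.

["d", "afe", "aeedbcgdgbcfc", "adbgf", "aadgad"]

emit factor 1: 'd' (i=0, period=1)
emit factor 2: 'afe' (i=1, period=3)
emit factor 3: 'aeedbcgdgbcfc' (i=4, period=13)
emit factor 4: 'adbgf' (i=17, period=5)
emit factor 5: 'aadgad' (i=22, period=6)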